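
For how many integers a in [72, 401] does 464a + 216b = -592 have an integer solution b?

gcd(464, 216) = 8  (464 = 2*216 + 32, 216 = 6*32 + 24, 32 = 1*24 + 8, 24 = 3*8).
Back-substituting, 464*(7) + 216*(-15) = 8.
Scale by -74: particular solution (-518, 1110); reduce a mod 27: (22, -50).
General solution: a = 22 + 27t, b = -50 - 58t for integer t.
72 ≤ 22 + 27t ≤ 401 gives t ∈ [2, 14], which is 13 values.

13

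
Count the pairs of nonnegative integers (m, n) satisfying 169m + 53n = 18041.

gcd(169, 53):
  169 = 3*53 + 10
  53 = 5*10 + 3
  10 = 3*3 + 1
  3 = 3*1
so gcd(169, 53) = 1.
Back-substitute for Bézout coefficients:
  1 = 10 - 3*3
  ... = 169*(16) + 53*(-51)
Scale by 18041: one solution is (288656, -920091). Reduce m mod 53: (18, 283).
General: m = 18 + 53t, n = 283 - 169t.
m ≥ 0 ⇒ t ≥ 0; n ≥ 0 ⇒ t ≤ 1. So t ∈ [0, 1]: 2 solutions.

2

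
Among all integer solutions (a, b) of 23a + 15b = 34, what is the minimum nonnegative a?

8

gcd(23, 15) = 1.
1 divides 34, so solutions exist.
By Bézout, 23*(2) + 15*(-3) = 1.
Scale by 34/1 = 34: (a₀, b₀) = (68, -102).
General solution: a = 68 + 15t, b = -102 - 23t for integer t.
a ≥ 0: smallest is 68 mod 15 = 8 (at t = -4), with b = -10.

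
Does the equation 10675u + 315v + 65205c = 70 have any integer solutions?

gcd(10675, 315) = 35  (10675 = 33×315 + 280, 315 = 1×280 + 35, 280 = 8×35).
gcd(35, 65205) = 35.
35 divides 70, so integer solutions exist.

yes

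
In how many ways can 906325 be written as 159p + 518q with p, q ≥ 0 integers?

11

gcd(518, 159):
  518 = 3×159 + 41
  159 = 3×41 + 36
  41 = 1×36 + 5
  36 = 7×5 + 1
  5 = 5×1
so gcd(518, 159) = 1.
Back-substitute for Bézout coefficients:
  1 = 36 - 7×5
  ... = 159×(101) + 518×(-31)
Scale by 906325: one solution is (91538825, -28096075). Reduce p mod 518: (455, 1610).
General: p = 455 + 518t, q = 1610 - 159t.
p ≥ 0 ⇒ t ≥ 0; q ≥ 0 ⇒ t ≤ 10. So t ∈ [0, 10]: 11 solutions.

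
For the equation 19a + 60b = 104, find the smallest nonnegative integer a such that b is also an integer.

gcd(60, 19):
  60 = 3×19 + 3
  19 = 6×3 + 1
  3 = 3×1
so gcd(60, 19) = 1.
1 divides 104, so solutions exist.
Back-substitute for Bézout coefficients:
  1 = 19 - 6×3
  ... = 19×(19) + 60×(-6)
Scale by 104/1 = 104: (a₀, b₀) = (1976, -624).
General solution: a = 1976 + 60t, b = -624 - 19t for integer t.
a ≥ 0: smallest is 1976 mod 60 = 56 (at t = -32), with b = -16.

56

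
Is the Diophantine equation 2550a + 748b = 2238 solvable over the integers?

no

gcd(2550, 748) = 34  (2550 = 3×748 + 306, 748 = 2×306 + 136, 306 = 2×136 + 34, 136 = 4×34).
34 does not divide 2238 (remainder 28), so no integer solutions.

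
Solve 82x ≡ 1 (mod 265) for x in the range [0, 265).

gcd(265, 82) = 1  (265 = 3·82 + 19, 82 = 4·19 + 6, 19 = 3·6 + 1, 6 = 6·1).
Back-substituting, 82·(-42) + 265·(13) = 1.
So 82·-42 ≡ 1 (mod 265), and -42 mod 265 = 223.

223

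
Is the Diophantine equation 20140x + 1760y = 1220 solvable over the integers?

yes

gcd(20140, 1760) = 20  (20140 = 11·1760 + 780, 1760 = 2·780 + 200, 780 = 3·200 + 180, 200 = 1·180 + 20, 180 = 9·20).
20 divides 1220, so integer solutions exist.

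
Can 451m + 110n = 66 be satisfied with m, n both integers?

yes

gcd(451, 110) = 11  (451 = 4·110 + 11, 110 = 10·11).
11 divides 66, so integer solutions exist.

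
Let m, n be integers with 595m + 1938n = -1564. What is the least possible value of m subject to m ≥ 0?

56

gcd(1938, 595) = 17.
17 divides -1564, so solutions exist.
By Bézout, 595×(-13) + 1938×(4) = 17.
Scale by -1564/17 = -92: (m₀, n₀) = (1196, -368).
General solution: m = 1196 + 114t, n = -368 - 35t for integer t.
m ≥ 0: smallest is 1196 mod 114 = 56 (at t = -10), with n = -18.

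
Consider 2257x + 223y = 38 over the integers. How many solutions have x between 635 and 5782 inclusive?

gcd(2257, 223) = 1.
By Bézout, 2257×(-33) + 223×(334) = 1.
Particular solution: (84, -850).
General solution: x = 84 + 223t, y = -850 - 2257t for integer t.
635 ≤ 84 + 223t ≤ 5782 gives t ∈ [3, 25], which is 23 values.

23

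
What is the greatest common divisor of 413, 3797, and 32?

gcd(3797, 413):
  3797 = 9*413 + 80
  413 = 5*80 + 13
  80 = 6*13 + 2
  13 = 6*2 + 1
  2 = 2*1
so gcd(3797, 413) = 1.
gcd(1, 32) = 1.

1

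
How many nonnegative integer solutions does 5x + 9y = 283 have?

gcd(9, 5) = 1  (9 = 1*5 + 4, 5 = 1*4 + 1, 4 = 4*1).
Back-substituting, 5*(2) + 9*(-1) = 1.
Scale by 283: one solution is (566, -283). Reduce x mod 9: (8, 27).
General: x = 8 + 9t, y = 27 - 5t.
x ≥ 0 ⇒ t ≥ 0; y ≥ 0 ⇒ t ≤ 5. So t ∈ [0, 5]: 6 solutions.

6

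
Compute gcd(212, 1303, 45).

1

gcd(1303, 212) = 1  (1303 = 6·212 + 31, 212 = 6·31 + 26, 31 = 1·26 + 5, 26 = 5·5 + 1, 5 = 5·1).
gcd(1, 45) = 1.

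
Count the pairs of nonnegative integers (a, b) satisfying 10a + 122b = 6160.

11

gcd(122, 10) = 2.
By Bézout, 10·(-12) + 122·(1) = 2.
One solution: (6, 50).
General: a = 6 + 61t, b = 50 - 5t.
a ≥ 0 ⇒ t ≥ 0; b ≥ 0 ⇒ t ≤ 10. So t ∈ [0, 10]: 11 solutions.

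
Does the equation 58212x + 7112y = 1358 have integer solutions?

gcd(58212, 7112) = 28  (58212 = 8×7112 + 1316, 7112 = 5×1316 + 532, 1316 = 2×532 + 252, 532 = 2×252 + 28, 252 = 9×28).
28 does not divide 1358 (remainder 14), so no integer solutions.

no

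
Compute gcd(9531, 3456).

27

gcd(9531, 3456):
  9531 = 2·3456 + 2619
  3456 = 1·2619 + 837
  2619 = 3·837 + 108
  837 = 7·108 + 81
  108 = 1·81 + 27
  81 = 3·27
so gcd(9531, 3456) = 27.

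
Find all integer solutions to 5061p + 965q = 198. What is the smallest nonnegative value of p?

gcd(5061, 965):
  5061 = 5×965 + 236
  965 = 4×236 + 21
  236 = 11×21 + 5
  21 = 4×5 + 1
  5 = 5×1
so gcd(5061, 965) = 1.
1 divides 198, so solutions exist.
Back-substitute for Bézout coefficients:
  1 = 21 - 4×5
  ... = 5061×(-184) + 965×(965)
Scale by 198/1 = 198: (p₀, q₀) = (-36432, 191070).
General solution: p = -36432 + 965t, q = 191070 - 5061t for integer t.
p ≥ 0: smallest is -36432 mod 965 = 238 (at t = 38), with q = -1248.

238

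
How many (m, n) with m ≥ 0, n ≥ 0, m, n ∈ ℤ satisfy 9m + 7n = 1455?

23

gcd(9, 7) = 1.
By Bézout, 9×(-3) + 7×(4) = 1.
One solution: (3, 204).
General: m = 3 + 7t, n = 204 - 9t.
m ≥ 0 ⇒ t ≥ 0; n ≥ 0 ⇒ t ≤ 22. So t ∈ [0, 22]: 23 solutions.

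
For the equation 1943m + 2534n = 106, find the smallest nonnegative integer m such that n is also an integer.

2298

gcd(2534, 1943):
  2534 = 1×1943 + 591
  1943 = 3×591 + 170
  591 = 3×170 + 81
  170 = 2×81 + 8
  81 = 10×8 + 1
  8 = 8×1
so gcd(2534, 1943) = 1.
1 divides 106, so solutions exist.
Back-substitute for Bézout coefficients:
  1 = 81 - 10×8
  ... = 1943×(-313) + 2534×(240)
Scale by 106/1 = 106: (m₀, n₀) = (-33178, 25440).
General solution: m = -33178 + 2534t, n = 25440 - 1943t for integer t.
m ≥ 0: smallest is -33178 mod 2534 = 2298 (at t = 14), with n = -1762.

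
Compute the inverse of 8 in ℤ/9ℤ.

gcd(9, 8) = 1  (9 = 1×8 + 1, 8 = 8×1).
Back-substituting, 8×(-1) + 9×(1) = 1.
So 8×-1 ≡ 1 (mod 9), and -1 mod 9 = 8.

8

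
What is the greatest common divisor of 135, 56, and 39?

1

gcd(135, 56):
  135 = 2·56 + 23
  56 = 2·23 + 10
  23 = 2·10 + 3
  10 = 3·3 + 1
  3 = 3·1
so gcd(135, 56) = 1.
gcd(1, 39) = 1.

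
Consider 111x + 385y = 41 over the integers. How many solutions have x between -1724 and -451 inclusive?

gcd(385, 111) = 1  (385 = 3×111 + 52, 111 = 2×52 + 7, 52 = 7×7 + 3, 7 = 2×3 + 1, 3 = 3×1).
Back-substituting, 111×(111) + 385×(-32) = 1.
Scale by 41: particular solution (4551, -1312); reduce x mod 385: (316, -91).
General solution: x = 316 + 385t, y = -91 - 111t for integer t.
-1724 ≤ 316 + 385t ≤ -451 gives t ∈ [-5, -2], which is 4 values.

4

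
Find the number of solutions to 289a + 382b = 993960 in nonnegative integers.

gcd(382, 289):
  382 = 1·289 + 93
  289 = 3·93 + 10
  93 = 9·10 + 3
  10 = 3·3 + 1
  3 = 3·1
so gcd(382, 289) = 1.
Back-substitute for Bézout coefficients:
  1 = 10 - 3·3
  ... = 289·(115) + 382·(-87)
Scale by 993960: one solution is (114305400, -86474520). Reduce a mod 382: (304, 2372).
General: a = 304 + 382t, b = 2372 - 289t.
a ≥ 0 ⇒ t ≥ 0; b ≥ 0 ⇒ t ≤ 8. So t ∈ [0, 8]: 9 solutions.

9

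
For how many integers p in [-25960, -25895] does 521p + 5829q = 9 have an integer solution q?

gcd(5829, 521) = 1  (5829 = 11×521 + 98, 521 = 5×98 + 31, 98 = 3×31 + 5, 31 = 6×5 + 1, 5 = 5×1).
Back-substituting, 521×(1130) + 5829×(-101) = 1.
Scale by 9: particular solution (10170, -909); reduce p mod 5829: (4341, -388).
General solution: p = 4341 + 5829t, q = -388 - 521t for integer t.
-25960 ≤ 4341 + 5829t ≤ -25895 gives t ∈ [-5, -6], which is 0 values.

0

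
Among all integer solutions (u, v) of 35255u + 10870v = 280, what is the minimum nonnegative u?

gcd(35255, 10870) = 5.
5 divides 280, so solutions exist.
By Bézout, 35255×(937) + 10870×(-3039) = 5.
Scale by 280/5 = 56: (u₀, v₀) = (52472, -170184).
General solution: u = 52472 + 2174t, v = -170184 - 7051t for integer t.
u ≥ 0: smallest is 52472 mod 2174 = 296 (at t = -24), with v = -960.

296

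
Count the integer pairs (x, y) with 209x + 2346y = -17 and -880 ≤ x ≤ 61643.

gcd(2346, 209):
  2346 = 11×209 + 47
  209 = 4×47 + 21
  47 = 2×21 + 5
  21 = 4×5 + 1
  5 = 5×1
so gcd(2346, 209) = 1.
Back-substitute for Bézout coefficients:
  1 = 21 - 4×5
  ... = 209×(449) + 2346×(-40)
Scale by -17: particular solution (-7633, 680); reduce x mod 2346: (1751, -156).
General solution: x = 1751 + 2346t, y = -156 - 209t for integer t.
-880 ≤ 1751 + 2346t ≤ 61643 gives t ∈ [-1, 25], which is 27 values.

27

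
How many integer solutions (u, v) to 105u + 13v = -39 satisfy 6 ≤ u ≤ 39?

gcd(105, 13) = 1  (105 = 8*13 + 1, 13 = 13*1).
Back-substituting, 105*(1) + 13*(-8) = 1.
Scale by -39: particular solution (-39, 312); reduce u mod 13: (0, -3).
General solution: u = 0 + 13t, v = -3 - 105t for integer t.
6 ≤ 0 + 13t ≤ 39 gives t ∈ [1, 3], which is 3 values.

3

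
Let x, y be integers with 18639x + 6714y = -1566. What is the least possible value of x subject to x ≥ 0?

278

gcd(18639, 6714):
  18639 = 2·6714 + 5211
  6714 = 1·5211 + 1503
  5211 = 3·1503 + 702
  1503 = 2·702 + 99
  702 = 7·99 + 9
  99 = 11·9
so gcd(18639, 6714) = 9.
9 divides -1566, so solutions exist.
Back-substitute for Bézout coefficients:
  9 = 702 - 7·99
  ... = 18639·(67) + 6714·(-186)
Scale by -1566/9 = -174: (x₀, y₀) = (-11658, 32364).
General solution: x = -11658 + 746t, y = 32364 - 2071t for integer t.
x ≥ 0: smallest is -11658 mod 746 = 278 (at t = 16), with y = -772.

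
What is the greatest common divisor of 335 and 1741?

gcd(1741, 335) = 1  (1741 = 5·335 + 66, 335 = 5·66 + 5, 66 = 13·5 + 1, 5 = 5·1).

1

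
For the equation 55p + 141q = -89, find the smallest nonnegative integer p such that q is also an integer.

124

gcd(141, 55):
  141 = 2×55 + 31
  55 = 1×31 + 24
  31 = 1×24 + 7
  24 = 3×7 + 3
  7 = 2×3 + 1
  3 = 3×1
so gcd(141, 55) = 1.
1 divides -89, so solutions exist.
Back-substitute for Bézout coefficients:
  1 = 7 - 2×3
  ... = 55×(-41) + 141×(16)
Scale by -89/1 = -89: (p₀, q₀) = (3649, -1424).
General solution: p = 3649 + 141t, q = -1424 - 55t for integer t.
p ≥ 0: smallest is 3649 mod 141 = 124 (at t = -25), with q = -49.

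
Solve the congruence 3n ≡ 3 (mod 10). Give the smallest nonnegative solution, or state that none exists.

1

gcd(10, 3) = 1  (10 = 3·3 + 1, 3 = 3·1).
1 divides 3, so solutions exist.
Back-substituting, 3·(-3) + 10·(1) = 1.
So 3·(-3) ≡ 1 (mod 10); multiply by 3: n ≡ -9 (mod 10).
Smallest nonnegative: n = -9 mod 10 = 1.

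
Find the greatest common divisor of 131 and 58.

1

gcd(131, 58):
  131 = 2·58 + 15
  58 = 3·15 + 13
  15 = 1·13 + 2
  13 = 6·2 + 1
  2 = 2·1
so gcd(131, 58) = 1.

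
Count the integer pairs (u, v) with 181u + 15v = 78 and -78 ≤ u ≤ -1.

5

gcd(181, 15) = 1  (181 = 12×15 + 1, 15 = 15×1).
Back-substituting, 181×(1) + 15×(-12) = 1.
Scale by 78: particular solution (78, -936); reduce u mod 15: (3, -31).
General solution: u = 3 + 15t, v = -31 - 181t for integer t.
-78 ≤ 3 + 15t ≤ -1 gives t ∈ [-5, -1], which is 5 values.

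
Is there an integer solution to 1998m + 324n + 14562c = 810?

yes

gcd(1998, 324) = 54  (1998 = 6×324 + 54, 324 = 6×54).
gcd(54, 14562) = 18.
18 divides 810, so integer solutions exist.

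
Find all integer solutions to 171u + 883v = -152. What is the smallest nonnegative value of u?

gcd(883, 171):
  883 = 5*171 + 28
  171 = 6*28 + 3
  28 = 9*3 + 1
  3 = 3*1
so gcd(883, 171) = 1.
1 divides -152, so solutions exist.
Back-substitute for Bézout coefficients:
  1 = 28 - 9*3
  ... = 171*(-284) + 883*(55)
Scale by -152/1 = -152: (u₀, v₀) = (43168, -8360).
General solution: u = 43168 + 883t, v = -8360 - 171t for integer t.
u ≥ 0: smallest is 43168 mod 883 = 784 (at t = -48), with v = -152.

784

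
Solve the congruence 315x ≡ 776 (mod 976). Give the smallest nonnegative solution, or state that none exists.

gcd(976, 315) = 1.
1 divides 776, so solutions exist.
By Bézout, 315×(-189) + 976×(61) = 1.
So 315×(-189) ≡ 1 (mod 976); multiply by 776: x ≡ -146664 (mod 976).
Smallest nonnegative: x = -146664 mod 976 = 712.

712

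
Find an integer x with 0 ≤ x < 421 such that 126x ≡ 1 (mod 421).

137

gcd(421, 126) = 1  (421 = 3·126 + 43, 126 = 2·43 + 40, 43 = 1·40 + 3, 40 = 13·3 + 1, 3 = 3·1).
Back-substituting, 126·(137) + 421·(-41) = 1.
So 126·137 ≡ 1 (mod 421), and 137 mod 421 = 137.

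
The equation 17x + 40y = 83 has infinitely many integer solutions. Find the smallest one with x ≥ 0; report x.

gcd(40, 17):
  40 = 2*17 + 6
  17 = 2*6 + 5
  6 = 1*5 + 1
  5 = 5*1
so gcd(40, 17) = 1.
1 divides 83, so solutions exist.
Back-substitute for Bézout coefficients:
  1 = 6 - 1*5
  ... = 17*(-7) + 40*(3)
Scale by 83/1 = 83: (x₀, y₀) = (-581, 249).
General solution: x = -581 + 40t, y = 249 - 17t for integer t.
x ≥ 0: smallest is -581 mod 40 = 19 (at t = 15), with y = -6.

19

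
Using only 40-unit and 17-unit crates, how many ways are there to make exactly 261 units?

1

Need nonnegative integers with 40j + 17k = 261.
gcd(40, 17) = 1, and 40·(3) + 17·(-7) = 1.
So (j₀, k₀) = (783, -1827); general j = 783 + 17t, k = -1827 - 40t.
j ≥ 0 ⇒ t ≥ -46; k ≥ 0 ⇒ t ≤ -46. That's 1 value of t.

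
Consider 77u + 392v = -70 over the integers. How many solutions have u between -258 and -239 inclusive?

0

gcd(392, 77) = 7.
By Bézout, 77*(-5) + 392*(1) = 7.
Particular solution: (50, -10).
General solution: u = 50 + 56t, v = -10 - 11t for integer t.
-258 ≤ 50 + 56t ≤ -239 gives t ∈ [-5, -6], which is 0 values.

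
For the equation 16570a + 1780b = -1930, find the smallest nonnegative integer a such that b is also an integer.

gcd(16570, 1780) = 10.
10 divides -1930, so solutions exist.
By Bézout, 16570·(-55) + 1780·(512) = 10.
Scale by -1930/10 = -193: (a₀, b₀) = (10615, -98816).
General solution: a = 10615 + 178t, b = -98816 - 1657t for integer t.
a ≥ 0: smallest is 10615 mod 178 = 113 (at t = -59), with b = -1053.

113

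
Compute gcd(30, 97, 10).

gcd(97, 30) = 1.
gcd(1, 10) = 1.

1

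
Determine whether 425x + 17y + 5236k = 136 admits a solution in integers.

yes

gcd(425, 17) = 17.
gcd(17, 5236) = 17.
17 divides 136, so integer solutions exist.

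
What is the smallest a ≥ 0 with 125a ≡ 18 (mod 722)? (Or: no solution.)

gcd(722, 125) = 1  (722 = 5×125 + 97, 125 = 1×97 + 28, 97 = 3×28 + 13, 28 = 2×13 + 2, 13 = 6×2 + 1, 2 = 2×1).
1 divides 18, so solutions exist.
Back-substituting, 125×(-335) + 722×(58) = 1.
So 125×(-335) ≡ 1 (mod 722); multiply by 18: a ≡ -6030 (mod 722).
Smallest nonnegative: a = -6030 mod 722 = 468.

468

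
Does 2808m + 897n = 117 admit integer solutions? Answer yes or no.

yes

gcd(2808, 897) = 39  (2808 = 3*897 + 117, 897 = 7*117 + 78, 117 = 1*78 + 39, 78 = 2*39).
39 divides 117, so integer solutions exist.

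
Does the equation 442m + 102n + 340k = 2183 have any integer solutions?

gcd(442, 102) = 34  (442 = 4×102 + 34, 102 = 3×34).
gcd(34, 340) = 34.
34 does not divide 2183 (remainder 7), so no integer solutions.

no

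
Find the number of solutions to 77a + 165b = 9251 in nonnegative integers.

8

gcd(165, 77):
  165 = 2×77 + 11
  77 = 7×11
so gcd(165, 77) = 11.
Back-substitute for Bézout coefficients:
  11 = 165 - 2×77
  ... = 77×(-2) + 165×(1)
Scale by 841: one solution is (-1682, 841). Reduce a mod 15: (13, 50).
General: a = 13 + 15t, b = 50 - 7t.
a ≥ 0 ⇒ t ≥ 0; b ≥ 0 ⇒ t ≤ 7. So t ∈ [0, 7]: 8 solutions.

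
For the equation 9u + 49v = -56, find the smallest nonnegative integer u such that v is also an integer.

21

gcd(49, 9):
  49 = 5*9 + 4
  9 = 2*4 + 1
  4 = 4*1
so gcd(49, 9) = 1.
1 divides -56, so solutions exist.
Back-substitute for Bézout coefficients:
  1 = 9 - 2*4
  ... = 9*(11) + 49*(-2)
Scale by -56/1 = -56: (u₀, v₀) = (-616, 112).
General solution: u = -616 + 49t, v = 112 - 9t for integer t.
u ≥ 0: smallest is -616 mod 49 = 21 (at t = 13), with v = -5.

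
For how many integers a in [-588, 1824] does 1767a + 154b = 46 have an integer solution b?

16

gcd(1767, 154):
  1767 = 11×154 + 73
  154 = 2×73 + 8
  73 = 9×8 + 1
  8 = 8×1
so gcd(1767, 154) = 1.
Back-substitute for Bézout coefficients:
  1 = 73 - 9×8
  ... = 1767×(19) + 154×(-218)
Scale by 46: particular solution (874, -10028); reduce a mod 154: (104, -1193).
General solution: a = 104 + 154t, b = -1193 - 1767t for integer t.
-588 ≤ 104 + 154t ≤ 1824 gives t ∈ [-4, 11], which is 16 values.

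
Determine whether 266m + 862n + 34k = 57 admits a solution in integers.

no

gcd(862, 266) = 2.
gcd(2, 34) = 2.
2 does not divide 57 (remainder 1), so no integer solutions.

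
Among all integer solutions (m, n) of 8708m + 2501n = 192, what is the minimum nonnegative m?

gcd(8708, 2501) = 1.
1 divides 192, so solutions exist.
By Bézout, 8708*(797) + 2501*(-2775) = 1.
Scale by 192/1 = 192: (m₀, n₀) = (153024, -532800).
General solution: m = 153024 + 2501t, n = -532800 - 8708t for integer t.
m ≥ 0: smallest is 153024 mod 2501 = 463 (at t = -61), with n = -1612.

463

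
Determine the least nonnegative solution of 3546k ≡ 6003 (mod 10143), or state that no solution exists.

897

gcd(10143, 3546) = 9.
9 divides 6003, so solutions exist.
By Bézout, 3546*(123) + 10143*(-43) = 9.
So 3546*(123) ≡ 9 (mod 10143); multiply by 667: k ≡ 82041 (mod 1127).
Smallest nonnegative: k = 82041 mod 1127 = 897.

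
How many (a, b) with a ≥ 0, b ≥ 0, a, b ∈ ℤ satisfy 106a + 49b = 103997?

20

gcd(106, 49) = 1.
By Bézout, 106·(-6) + 49·(13) = 1.
One solution: (33, 2051).
General: a = 33 + 49t, b = 2051 - 106t.
a ≥ 0 ⇒ t ≥ 0; b ≥ 0 ⇒ t ≤ 19. So t ∈ [0, 19]: 20 solutions.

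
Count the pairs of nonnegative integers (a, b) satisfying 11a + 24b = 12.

0

gcd(24, 11) = 1.
By Bézout, 11*(11) + 24*(-5) = 1.
One solution: (12, -5).
General: a = 12 + 24t, b = -5 - 11t.
a ≥ 0 ⇒ t ≥ 0; b ≥ 0 ⇒ t ≤ -1. So t ∈ [0, -1]: 0 solutions.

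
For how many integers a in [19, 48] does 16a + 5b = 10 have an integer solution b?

6

gcd(16, 5) = 1  (16 = 3·5 + 1, 5 = 5·1).
Back-substituting, 16·(1) + 5·(-3) = 1.
Scale by 10: particular solution (10, -30); reduce a mod 5: (0, 2).
General solution: a = 0 + 5t, b = 2 - 16t for integer t.
19 ≤ 0 + 5t ≤ 48 gives t ∈ [4, 9], which is 6 values.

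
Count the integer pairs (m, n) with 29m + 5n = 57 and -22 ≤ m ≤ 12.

gcd(29, 5):
  29 = 5·5 + 4
  5 = 1·4 + 1
  4 = 4·1
so gcd(29, 5) = 1.
Back-substitute for Bézout coefficients:
  1 = 5 - 1·4
  ... = 29·(-1) + 5·(6)
Scale by 57: particular solution (-57, 342); reduce m mod 5: (3, -6).
General solution: m = 3 + 5t, n = -6 - 29t for integer t.
-22 ≤ 3 + 5t ≤ 12 gives t ∈ [-5, 1], which is 7 values.

7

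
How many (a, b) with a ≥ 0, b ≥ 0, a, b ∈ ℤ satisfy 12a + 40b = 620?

5

gcd(40, 12):
  40 = 3*12 + 4
  12 = 3*4
so gcd(40, 12) = 4.
Back-substitute for Bézout coefficients:
  4 = 40 - 3*12
  ... = 12*(-3) + 40*(1)
Scale by 155: one solution is (-465, 155). Reduce a mod 10: (5, 14).
General: a = 5 + 10t, b = 14 - 3t.
a ≥ 0 ⇒ t ≥ 0; b ≥ 0 ⇒ t ≤ 4. So t ∈ [0, 4]: 5 solutions.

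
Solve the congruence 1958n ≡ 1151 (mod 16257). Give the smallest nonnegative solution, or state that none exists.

2068

gcd(16257, 1958) = 1  (16257 = 8*1958 + 593, 1958 = 3*593 + 179, 593 = 3*179 + 56, 179 = 3*56 + 11, 56 = 5*11 + 1, 11 = 11*1).
1 divides 1151, so solutions exist.
Back-substituting, 1958*(-1453) + 16257*(175) = 1.
So 1958*(-1453) ≡ 1 (mod 16257); multiply by 1151: n ≡ -1672403 (mod 16257).
Smallest nonnegative: n = -1672403 mod 16257 = 2068.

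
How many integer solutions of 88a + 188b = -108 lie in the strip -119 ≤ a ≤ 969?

gcd(188, 88) = 4.
By Bézout, 88*(15) + 188*(-7) = 4.
Particular solution: (18, -9).
General solution: a = 18 + 47t, b = -9 - 22t for integer t.
-119 ≤ 18 + 47t ≤ 969 gives t ∈ [-2, 20], which is 23 values.

23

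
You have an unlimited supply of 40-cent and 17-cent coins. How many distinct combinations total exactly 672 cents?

Need nonnegative integers with 40j + 17k = 672.
gcd(40, 17) = 1, and 40·(3) + 17·(-7) = 1.
So (j₀, k₀) = (2016, -4704); general j = 2016 + 17t, k = -4704 - 40t.
j ≥ 0 ⇒ t ≥ -118; k ≥ 0 ⇒ t ≤ -118. That's 1 value of t.

1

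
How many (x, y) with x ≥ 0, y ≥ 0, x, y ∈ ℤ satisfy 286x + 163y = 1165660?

gcd(286, 163) = 1.
By Bézout, 286*(-53) + 163*(93) = 1.
One solution: (117, 6946).
General: x = 117 + 163t, y = 6946 - 286t.
x ≥ 0 ⇒ t ≥ 0; y ≥ 0 ⇒ t ≤ 24. So t ∈ [0, 24]: 25 solutions.

25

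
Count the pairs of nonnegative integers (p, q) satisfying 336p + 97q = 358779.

11

gcd(336, 97) = 1  (336 = 3×97 + 45, 97 = 2×45 + 7, 45 = 6×7 + 3, 7 = 2×3 + 1, 3 = 3×1).
Back-substituting, 336×(-28) + 97×(97) = 1.
Scale by 358779: one solution is (-10045812, 34801563). Reduce p mod 97: (90, 3387).
General: p = 90 + 97t, q = 3387 - 336t.
p ≥ 0 ⇒ t ≥ 0; q ≥ 0 ⇒ t ≤ 10. So t ∈ [0, 10]: 11 solutions.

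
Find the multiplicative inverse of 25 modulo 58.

7

gcd(58, 25) = 1  (58 = 2·25 + 8, 25 = 3·8 + 1, 8 = 8·1).
Back-substituting, 25·(7) + 58·(-3) = 1.
So 25·7 ≡ 1 (mod 58), and 7 mod 58 = 7.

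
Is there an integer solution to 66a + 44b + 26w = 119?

no

gcd(66, 44):
  66 = 1·44 + 22
  44 = 2·22
so gcd(66, 44) = 22.
gcd(22, 26) = 2.
2 does not divide 119 (remainder 1), so no integer solutions.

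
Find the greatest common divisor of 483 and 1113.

21

gcd(1113, 483):
  1113 = 2·483 + 147
  483 = 3·147 + 42
  147 = 3·42 + 21
  42 = 2·21
so gcd(1113, 483) = 21.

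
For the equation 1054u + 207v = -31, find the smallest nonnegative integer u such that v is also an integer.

140

gcd(1054, 207) = 1.
1 divides -31, so solutions exist.
By Bézout, 1054·(-98) + 207·(499) = 1.
Scale by -31/1 = -31: (u₀, v₀) = (3038, -15469).
General solution: u = 3038 + 207t, v = -15469 - 1054t for integer t.
u ≥ 0: smallest is 3038 mod 207 = 140 (at t = -14), with v = -713.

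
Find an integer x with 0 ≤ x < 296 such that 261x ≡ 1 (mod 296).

93

gcd(296, 261):
  296 = 1*261 + 35
  261 = 7*35 + 16
  35 = 2*16 + 3
  16 = 5*3 + 1
  3 = 3*1
so gcd(296, 261) = 1.
Back-substitute for Bézout coefficients:
  1 = 16 - 5*3
  ... = 261*(93) + 296*(-82)
So 261*93 ≡ 1 (mod 296), and 93 mod 296 = 93.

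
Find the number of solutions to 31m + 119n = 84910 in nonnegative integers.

23

gcd(119, 31) = 1  (119 = 3*31 + 26, 31 = 1*26 + 5, 26 = 5*5 + 1, 5 = 5*1).
Back-substituting, 31*(-23) + 119*(6) = 1.
Scale by 84910: one solution is (-1952930, 509460). Reduce m mod 119: (98, 688).
General: m = 98 + 119t, n = 688 - 31t.
m ≥ 0 ⇒ t ≥ 0; n ≥ 0 ⇒ t ≤ 22. So t ∈ [0, 22]: 23 solutions.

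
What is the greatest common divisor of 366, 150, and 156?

gcd(366, 150) = 6  (366 = 2*150 + 66, 150 = 2*66 + 18, 66 = 3*18 + 12, 18 = 1*12 + 6, 12 = 2*6).
gcd(6, 156) = 6.

6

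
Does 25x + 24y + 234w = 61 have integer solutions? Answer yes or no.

gcd(25, 24):
  25 = 1×24 + 1
  24 = 24×1
so gcd(25, 24) = 1.
gcd(1, 234) = 1.
1 divides 61, so integer solutions exist.

yes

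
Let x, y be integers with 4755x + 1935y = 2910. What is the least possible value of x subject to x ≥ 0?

82

gcd(4755, 1935) = 15  (4755 = 2·1935 + 885, 1935 = 2·885 + 165, 885 = 5·165 + 60, 165 = 2·60 + 45, 60 = 1·45 + 15, 45 = 3·15).
15 divides 2910, so solutions exist.
Back-substituting, 4755·(35) + 1935·(-86) = 15.
Scale by 2910/15 = 194: (x₀, y₀) = (6790, -16684).
General solution: x = 6790 + 129t, y = -16684 - 317t for integer t.
x ≥ 0: smallest is 6790 mod 129 = 82 (at t = -52), with y = -200.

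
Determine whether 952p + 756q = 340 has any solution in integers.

gcd(952, 756) = 28.
28 does not divide 340 (remainder 4), so no integer solutions.

no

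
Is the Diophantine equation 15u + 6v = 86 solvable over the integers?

gcd(15, 6):
  15 = 2·6 + 3
  6 = 2·3
so gcd(15, 6) = 3.
3 does not divide 86 (remainder 2), so no integer solutions.

no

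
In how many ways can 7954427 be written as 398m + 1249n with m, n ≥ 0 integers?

gcd(1249, 398):
  1249 = 3×398 + 55
  398 = 7×55 + 13
  55 = 4×13 + 3
  13 = 4×3 + 1
  3 = 3×1
so gcd(1249, 398) = 1.
Back-substitute for Bézout coefficients:
  1 = 13 - 4×3
  ... = 398×(386) + 1249×(-123)
Scale by 7954427: one solution is (3070408822, -978394521). Reduce m mod 1249: (865, 6093).
General: m = 865 + 1249t, n = 6093 - 398t.
m ≥ 0 ⇒ t ≥ 0; n ≥ 0 ⇒ t ≤ 15. So t ∈ [0, 15]: 16 solutions.

16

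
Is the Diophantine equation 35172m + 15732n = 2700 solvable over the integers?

yes

gcd(35172, 15732) = 36  (35172 = 2*15732 + 3708, 15732 = 4*3708 + 900, 3708 = 4*900 + 108, 900 = 8*108 + 36, 108 = 3*36).
36 divides 2700, so integer solutions exist.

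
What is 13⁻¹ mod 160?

37

gcd(160, 13) = 1  (160 = 12·13 + 4, 13 = 3·4 + 1, 4 = 4·1).
Back-substituting, 13·(37) + 160·(-3) = 1.
So 13·37 ≡ 1 (mod 160), and 37 mod 160 = 37.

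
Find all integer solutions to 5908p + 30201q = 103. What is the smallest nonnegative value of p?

gcd(30201, 5908) = 1.
1 divides 103, so solutions exist.
By Bézout, 5908·(-5894) + 30201·(1153) = 1.
Scale by 103/1 = 103: (p₀, q₀) = (-607082, 118759).
General solution: p = -607082 + 30201t, q = 118759 - 5908t for integer t.
p ≥ 0: smallest is -607082 mod 30201 = 27139 (at t = 21), with q = -5309.

27139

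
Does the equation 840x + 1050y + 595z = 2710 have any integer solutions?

gcd(1050, 840) = 210.
gcd(210, 595) = 35.
35 does not divide 2710 (remainder 15), so no integer solutions.

no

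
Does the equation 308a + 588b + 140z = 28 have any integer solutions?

gcd(588, 308):
  588 = 1·308 + 280
  308 = 1·280 + 28
  280 = 10·28
so gcd(588, 308) = 28.
gcd(28, 140) = 28.
28 divides 28, so integer solutions exist.

yes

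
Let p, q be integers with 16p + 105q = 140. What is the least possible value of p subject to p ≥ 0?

35

gcd(105, 16):
  105 = 6*16 + 9
  16 = 1*9 + 7
  9 = 1*7 + 2
  7 = 3*2 + 1
  2 = 2*1
so gcd(105, 16) = 1.
1 divides 140, so solutions exist.
Back-substitute for Bézout coefficients:
  1 = 7 - 3*2
  ... = 16*(46) + 105*(-7)
Scale by 140/1 = 140: (p₀, q₀) = (6440, -980).
General solution: p = 6440 + 105t, q = -980 - 16t for integer t.
p ≥ 0: smallest is 6440 mod 105 = 35 (at t = -61), with q = -4.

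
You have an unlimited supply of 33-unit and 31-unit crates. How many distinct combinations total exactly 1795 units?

2

Need nonnegative integers with 33j + 31k = 1795.
gcd(33, 31) = 1, and 33·(-15) + 31·(16) = 1.
So (j₀, k₀) = (-26925, 28720); general j = -26925 + 31t, k = 28720 - 33t.
j ≥ 0 ⇒ t ≥ 869; k ≥ 0 ⇒ t ≤ 870. That's 2 values of t.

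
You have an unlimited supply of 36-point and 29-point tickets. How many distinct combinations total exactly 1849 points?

Need nonnegative integers with 36j + 29k = 1849.
gcd(36, 29) = 1, and 36·(-4) + 29·(5) = 1.
So (j₀, k₀) = (-7396, 9245); general j = -7396 + 29t, k = 9245 - 36t.
j ≥ 0 ⇒ t ≥ 256; k ≥ 0 ⇒ t ≤ 256. That's 1 value of t.

1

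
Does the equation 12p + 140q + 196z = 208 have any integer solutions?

gcd(140, 12) = 4  (140 = 11×12 + 8, 12 = 1×8 + 4, 8 = 2×4).
gcd(4, 196) = 4.
4 divides 208, so integer solutions exist.

yes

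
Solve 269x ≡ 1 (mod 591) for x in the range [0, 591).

gcd(591, 269):
  591 = 2×269 + 53
  269 = 5×53 + 4
  53 = 13×4 + 1
  4 = 4×1
so gcd(591, 269) = 1.
Back-substitute for Bézout coefficients:
  1 = 53 - 13×4
  ... = 269×(-145) + 591×(66)
So 269×-145 ≡ 1 (mod 591), and -145 mod 591 = 446.

446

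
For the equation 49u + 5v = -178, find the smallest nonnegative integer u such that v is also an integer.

gcd(49, 5):
  49 = 9×5 + 4
  5 = 1×4 + 1
  4 = 4×1
so gcd(49, 5) = 1.
1 divides -178, so solutions exist.
Back-substitute for Bézout coefficients:
  1 = 5 - 1×4
  ... = 49×(-1) + 5×(10)
Scale by -178/1 = -178: (u₀, v₀) = (178, -1780).
General solution: u = 178 + 5t, v = -1780 - 49t for integer t.
u ≥ 0: smallest is 178 mod 5 = 3 (at t = -35), with v = -65.

3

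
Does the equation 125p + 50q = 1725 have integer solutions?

yes

gcd(125, 50) = 25  (125 = 2·50 + 25, 50 = 2·25).
25 divides 1725, so integer solutions exist.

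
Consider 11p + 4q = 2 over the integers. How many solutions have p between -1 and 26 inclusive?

gcd(11, 4) = 1  (11 = 2*4 + 3, 4 = 1*3 + 1, 3 = 3*1).
Back-substituting, 11*(-1) + 4*(3) = 1.
Scale by 2: particular solution (-2, 6); reduce p mod 4: (2, -5).
General solution: p = 2 + 4t, q = -5 - 11t for integer t.
-1 ≤ 2 + 4t ≤ 26 gives t ∈ [0, 6], which is 7 values.

7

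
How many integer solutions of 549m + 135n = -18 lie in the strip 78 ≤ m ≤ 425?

gcd(549, 135):
  549 = 4·135 + 9
  135 = 15·9
so gcd(549, 135) = 9.
Back-substitute for Bézout coefficients:
  9 = 549 - 4·135
  ... = 549·(1) + 135·(-4)
Scale by -2: particular solution (-2, 8); reduce m mod 15: (13, -53).
General solution: m = 13 + 15t, n = -53 - 61t for integer t.
78 ≤ 13 + 15t ≤ 425 gives t ∈ [5, 27], which is 23 values.

23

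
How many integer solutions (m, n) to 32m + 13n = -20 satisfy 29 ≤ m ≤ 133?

gcd(32, 13) = 1.
By Bézout, 32·(-2) + 13·(5) = 1.
Particular solution: (1, -4).
General solution: m = 1 + 13t, n = -4 - 32t for integer t.
29 ≤ 1 + 13t ≤ 133 gives t ∈ [3, 10], which is 8 values.

8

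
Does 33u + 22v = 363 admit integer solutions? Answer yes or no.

yes

gcd(33, 22) = 11.
11 divides 363, so integer solutions exist.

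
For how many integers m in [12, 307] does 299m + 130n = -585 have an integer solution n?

gcd(299, 130) = 13.
By Bézout, 299×(-3) + 130×(7) = 13.
Particular solution: (5, -16).
General solution: m = 5 + 10t, n = -16 - 23t for integer t.
12 ≤ 5 + 10t ≤ 307 gives t ∈ [1, 30], which is 30 values.

30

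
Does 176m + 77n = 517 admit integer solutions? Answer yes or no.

yes

gcd(176, 77) = 11  (176 = 2×77 + 22, 77 = 3×22 + 11, 22 = 2×11).
11 divides 517, so integer solutions exist.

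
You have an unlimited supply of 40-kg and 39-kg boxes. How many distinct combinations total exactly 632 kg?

Need nonnegative integers with 40j + 39k = 632.
gcd(40, 39) = 1, and 40·(1) + 39·(-1) = 1.
So (j₀, k₀) = (632, -632); general j = 632 + 39t, k = -632 - 40t.
j ≥ 0 ⇒ t ≥ -16; k ≥ 0 ⇒ t ≤ -16. That's 1 value of t.

1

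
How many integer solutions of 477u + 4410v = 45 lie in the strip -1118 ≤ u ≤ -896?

gcd(4410, 477) = 9.
By Bézout, 477×(37) + 4410×(-4) = 9.
Particular solution: (185, -20).
General solution: u = 185 + 490t, v = -20 - 53t for integer t.
-1118 ≤ 185 + 490t ≤ -896 gives t ∈ [-2, -3], which is 0 values.

0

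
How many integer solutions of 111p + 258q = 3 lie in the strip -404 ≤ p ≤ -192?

2

gcd(258, 111):
  258 = 2*111 + 36
  111 = 3*36 + 3
  36 = 12*3
so gcd(258, 111) = 3.
Back-substitute for Bézout coefficients:
  3 = 111 - 3*36
  ... = 111*(7) + 258*(-3)
Scale by 1: particular solution (7, -3); reduce p mod 86: (7, -3).
General solution: p = 7 + 86t, q = -3 - 37t for integer t.
-404 ≤ 7 + 86t ≤ -192 gives t ∈ [-4, -3], which is 2 values.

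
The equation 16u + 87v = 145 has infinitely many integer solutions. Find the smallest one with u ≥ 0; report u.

gcd(87, 16) = 1  (87 = 5·16 + 7, 16 = 2·7 + 2, 7 = 3·2 + 1, 2 = 2·1).
1 divides 145, so solutions exist.
Back-substituting, 16·(-38) + 87·(7) = 1.
Scale by 145/1 = 145: (u₀, v₀) = (-5510, 1015).
General solution: u = -5510 + 87t, v = 1015 - 16t for integer t.
u ≥ 0: smallest is -5510 mod 87 = 58 (at t = 64), with v = -9.

58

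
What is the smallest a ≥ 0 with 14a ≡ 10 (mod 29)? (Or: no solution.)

9

gcd(29, 14) = 1  (29 = 2×14 + 1, 14 = 14×1).
1 divides 10, so solutions exist.
Back-substituting, 14×(-2) + 29×(1) = 1.
So 14×(-2) ≡ 1 (mod 29); multiply by 10: a ≡ -20 (mod 29).
Smallest nonnegative: a = -20 mod 29 = 9.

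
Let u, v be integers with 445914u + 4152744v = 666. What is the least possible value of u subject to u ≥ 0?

74829

gcd(4152744, 445914) = 18  (4152744 = 9·445914 + 139518, 445914 = 3·139518 + 27360, 139518 = 5·27360 + 2718, 27360 = 10·2718 + 180, 2718 = 15·180 + 18, 180 = 10·18).
18 divides 666, so solutions exist.
Back-substituting, 445914·(-22919) + 4152744·(2461) = 18.
Scale by 666/18 = 37: (u₀, v₀) = (-848003, 91057).
General solution: u = -848003 + 230708t, v = 91057 - 24773t for integer t.
u ≥ 0: smallest is -848003 mod 230708 = 74829 (at t = 4), with v = -8035.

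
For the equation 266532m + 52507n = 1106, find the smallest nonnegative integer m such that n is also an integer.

gcd(266532, 52507) = 7  (266532 = 5×52507 + 3997, 52507 = 13×3997 + 546, 3997 = 7×546 + 175, 546 = 3×175 + 21, 175 = 8×21 + 7, 21 = 3×7).
7 divides 1106, so solutions exist.
Back-substituting, 266532×(2404) + 52507×(-12203) = 7.
Scale by 1106/7 = 158: (m₀, n₀) = (379832, -1928074).
General solution: m = 379832 + 7501t, n = -1928074 - 38076t for integer t.
m ≥ 0: smallest is 379832 mod 7501 = 4782 (at t = -50), with n = -24274.

4782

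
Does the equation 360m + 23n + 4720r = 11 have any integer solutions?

gcd(360, 23) = 1  (360 = 15*23 + 15, 23 = 1*15 + 8, 15 = 1*8 + 7, 8 = 1*7 + 1, 7 = 7*1).
gcd(1, 4720) = 1.
1 divides 11, so integer solutions exist.

yes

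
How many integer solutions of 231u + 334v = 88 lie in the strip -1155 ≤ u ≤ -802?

1

gcd(334, 231):
  334 = 1·231 + 103
  231 = 2·103 + 25
  103 = 4·25 + 3
  25 = 8·3 + 1
  3 = 3·1
so gcd(334, 231) = 1.
Back-substitute for Bézout coefficients:
  1 = 25 - 8·3
  ... = 231·(107) + 334·(-74)
Scale by 88: particular solution (9416, -6512); reduce u mod 334: (64, -44).
General solution: u = 64 + 334t, v = -44 - 231t for integer t.
-1155 ≤ 64 + 334t ≤ -802 gives t ∈ [-3, -3], which is 1 value.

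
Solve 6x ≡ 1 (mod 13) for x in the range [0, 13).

gcd(13, 6) = 1.
By Bézout, 6×(-2) + 13×(1) = 1.
So 6×-2 ≡ 1 (mod 13), and -2 mod 13 = 11.

11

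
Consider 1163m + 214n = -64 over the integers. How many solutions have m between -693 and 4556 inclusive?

25

gcd(1163, 214) = 1.
By Bézout, 1163*(-23) + 214*(125) = 1.
Particular solution: (188, -1022).
General solution: m = 188 + 214t, n = -1022 - 1163t for integer t.
-693 ≤ 188 + 214t ≤ 4556 gives t ∈ [-4, 20], which is 25 values.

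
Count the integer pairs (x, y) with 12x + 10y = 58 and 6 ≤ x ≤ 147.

gcd(12, 10) = 2  (12 = 1·10 + 2, 10 = 5·2).
Back-substituting, 12·(1) + 10·(-1) = 2.
Scale by 29: particular solution (29, -29); reduce x mod 5: (4, 1).
General solution: x = 4 + 5t, y = 1 - 6t for integer t.
6 ≤ 4 + 5t ≤ 147 gives t ∈ [1, 28], which is 28 values.

28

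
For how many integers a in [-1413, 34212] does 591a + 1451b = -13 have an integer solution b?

24

gcd(1451, 591) = 1  (1451 = 2*591 + 269, 591 = 2*269 + 53, 269 = 5*53 + 4, 53 = 13*4 + 1, 4 = 4*1).
Back-substituting, 591*(356) + 1451*(-145) = 1.
Scale by -13: particular solution (-4628, 1885); reduce a mod 1451: (1176, -479).
General solution: a = 1176 + 1451t, b = -479 - 591t for integer t.
-1413 ≤ 1176 + 1451t ≤ 34212 gives t ∈ [-1, 22], which is 24 values.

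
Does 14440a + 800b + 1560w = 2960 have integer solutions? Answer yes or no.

yes

gcd(14440, 800) = 40  (14440 = 18×800 + 40, 800 = 20×40).
gcd(40, 1560) = 40.
40 divides 2960, so integer solutions exist.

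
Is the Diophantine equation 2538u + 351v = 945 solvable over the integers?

gcd(2538, 351):
  2538 = 7*351 + 81
  351 = 4*81 + 27
  81 = 3*27
so gcd(2538, 351) = 27.
27 divides 945, so integer solutions exist.

yes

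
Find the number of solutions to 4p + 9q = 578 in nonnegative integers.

16

gcd(9, 4) = 1.
By Bézout, 4*(-2) + 9*(1) = 1.
One solution: (5, 62).
General: p = 5 + 9t, q = 62 - 4t.
p ≥ 0 ⇒ t ≥ 0; q ≥ 0 ⇒ t ≤ 15. So t ∈ [0, 15]: 16 solutions.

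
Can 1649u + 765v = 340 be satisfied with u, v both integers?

yes

gcd(1649, 765) = 17.
17 divides 340, so integer solutions exist.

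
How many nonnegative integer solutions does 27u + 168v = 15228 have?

gcd(168, 27) = 3.
By Bézout, 27×(25) + 168×(-4) = 3.
One solution: (4, 90).
General: u = 4 + 56t, v = 90 - 9t.
u ≥ 0 ⇒ t ≥ 0; v ≥ 0 ⇒ t ≤ 10. So t ∈ [0, 10]: 11 solutions.

11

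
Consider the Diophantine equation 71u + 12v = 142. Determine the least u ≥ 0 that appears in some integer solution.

gcd(71, 12) = 1  (71 = 5×12 + 11, 12 = 1×11 + 1, 11 = 11×1).
1 divides 142, so solutions exist.
Back-substituting, 71×(-1) + 12×(6) = 1.
Scale by 142/1 = 142: (u₀, v₀) = (-142, 852).
General solution: u = -142 + 12t, v = 852 - 71t for integer t.
u ≥ 0: smallest is -142 mod 12 = 2 (at t = 12), with v = 0.

2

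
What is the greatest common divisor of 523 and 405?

1

gcd(523, 405):
  523 = 1×405 + 118
  405 = 3×118 + 51
  118 = 2×51 + 16
  51 = 3×16 + 3
  16 = 5×3 + 1
  3 = 3×1
so gcd(523, 405) = 1.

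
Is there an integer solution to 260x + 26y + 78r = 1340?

no

gcd(260, 26) = 26  (260 = 10·26).
gcd(26, 78) = 26.
26 does not divide 1340 (remainder 14), so no integer solutions.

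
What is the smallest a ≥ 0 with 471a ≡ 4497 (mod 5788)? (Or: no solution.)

1263

gcd(5788, 471):
  5788 = 12×471 + 136
  471 = 3×136 + 63
  136 = 2×63 + 10
  63 = 6×10 + 3
  10 = 3×3 + 1
  3 = 3×1
so gcd(5788, 471) = 1.
1 divides 4497, so solutions exist.
Back-substitute for Bézout coefficients:
  1 = 10 - 3×3
  ... = 471×(-1745) + 5788×(142)
So 471×(-1745) ≡ 1 (mod 5788); multiply by 4497: a ≡ -7847265 (mod 5788).
Smallest nonnegative: a = -7847265 mod 5788 = 1263.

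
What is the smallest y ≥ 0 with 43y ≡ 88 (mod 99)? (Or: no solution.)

55

gcd(99, 43) = 1  (99 = 2*43 + 13, 43 = 3*13 + 4, 13 = 3*4 + 1, 4 = 4*1).
1 divides 88, so solutions exist.
Back-substituting, 43*(-23) + 99*(10) = 1.
So 43*(-23) ≡ 1 (mod 99); multiply by 88: y ≡ -2024 (mod 99).
Smallest nonnegative: y = -2024 mod 99 = 55.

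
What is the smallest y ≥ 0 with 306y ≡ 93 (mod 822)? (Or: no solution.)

no solution

gcd(822, 306) = 6  (822 = 2*306 + 210, 306 = 1*210 + 96, 210 = 2*96 + 18, 96 = 5*18 + 6, 18 = 3*6).
6 does not divide 93, so the congruence has no solution.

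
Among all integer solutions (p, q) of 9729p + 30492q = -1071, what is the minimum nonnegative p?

3297

gcd(30492, 9729):
  30492 = 3×9729 + 1305
  9729 = 7×1305 + 594
  1305 = 2×594 + 117
  594 = 5×117 + 9
  117 = 13×9
so gcd(30492, 9729) = 9.
9 divides -1071, so solutions exist.
Back-substitute for Bézout coefficients:
  9 = 594 - 5×117
  ... = 9729×(257) + 30492×(-82)
Scale by -1071/9 = -119: (p₀, q₀) = (-30583, 9758).
General solution: p = -30583 + 3388t, q = 9758 - 1081t for integer t.
p ≥ 0: smallest is -30583 mod 3388 = 3297 (at t = 10), with q = -1052.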